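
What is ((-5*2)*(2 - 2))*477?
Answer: 0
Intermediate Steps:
((-5*2)*(2 - 2))*477 = -10*0*477 = 0*477 = 0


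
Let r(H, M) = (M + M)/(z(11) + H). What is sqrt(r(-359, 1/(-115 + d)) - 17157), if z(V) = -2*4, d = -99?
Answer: 2*I*sqrt(6614256658102)/39269 ≈ 130.98*I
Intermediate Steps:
z(V) = -8
r(H, M) = 2*M/(-8 + H) (r(H, M) = (M + M)/(-8 + H) = (2*M)/(-8 + H) = 2*M/(-8 + H))
sqrt(r(-359, 1/(-115 + d)) - 17157) = sqrt(2/((-115 - 99)*(-8 - 359)) - 17157) = sqrt(2/(-214*(-367)) - 17157) = sqrt(2*(-1/214)*(-1/367) - 17157) = sqrt(1/39269 - 17157) = sqrt(-673738232/39269) = 2*I*sqrt(6614256658102)/39269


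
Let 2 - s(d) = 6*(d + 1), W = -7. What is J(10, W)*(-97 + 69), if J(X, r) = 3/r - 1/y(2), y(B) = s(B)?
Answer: 41/4 ≈ 10.250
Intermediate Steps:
s(d) = -4 - 6*d (s(d) = 2 - 6*(d + 1) = 2 - 6*(1 + d) = 2 - (6 + 6*d) = 2 + (-6 - 6*d) = -4 - 6*d)
y(B) = -4 - 6*B
J(X, r) = 1/16 + 3/r (J(X, r) = 3/r - 1/(-4 - 6*2) = 3/r - 1/(-4 - 12) = 3/r - 1/(-16) = 3/r - 1*(-1/16) = 3/r + 1/16 = 1/16 + 3/r)
J(10, W)*(-97 + 69) = ((1/16)*(48 - 7)/(-7))*(-97 + 69) = ((1/16)*(-1/7)*41)*(-28) = -41/112*(-28) = 41/4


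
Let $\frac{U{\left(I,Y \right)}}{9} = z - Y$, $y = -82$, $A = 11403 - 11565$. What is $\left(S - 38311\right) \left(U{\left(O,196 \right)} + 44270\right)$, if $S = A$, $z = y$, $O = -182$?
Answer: $-1606940264$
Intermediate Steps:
$A = -162$ ($A = 11403 - 11565 = -162$)
$z = -82$
$U{\left(I,Y \right)} = -738 - 9 Y$ ($U{\left(I,Y \right)} = 9 \left(-82 - Y\right) = -738 - 9 Y$)
$S = -162$
$\left(S - 38311\right) \left(U{\left(O,196 \right)} + 44270\right) = \left(-162 - 38311\right) \left(\left(-738 - 1764\right) + 44270\right) = - 38473 \left(\left(-738 - 1764\right) + 44270\right) = - 38473 \left(-2502 + 44270\right) = \left(-38473\right) 41768 = -1606940264$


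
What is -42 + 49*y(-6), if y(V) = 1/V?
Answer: -301/6 ≈ -50.167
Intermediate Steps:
-42 + 49*y(-6) = -42 + 49/(-6) = -42 + 49*(-1/6) = -42 - 49/6 = -301/6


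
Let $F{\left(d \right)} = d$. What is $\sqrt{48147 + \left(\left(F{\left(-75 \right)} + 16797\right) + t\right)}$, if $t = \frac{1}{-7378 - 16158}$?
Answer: $\frac{\sqrt{2245859227793}}{5884} \approx 254.69$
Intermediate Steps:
$t = - \frac{1}{23536}$ ($t = \frac{1}{-23536} = - \frac{1}{23536} \approx -4.2488 \cdot 10^{-5}$)
$\sqrt{48147 + \left(\left(F{\left(-75 \right)} + 16797\right) + t\right)} = \sqrt{48147 + \left(\left(-75 + 16797\right) - \frac{1}{23536}\right)} = \sqrt{48147 + \left(16722 - \frac{1}{23536}\right)} = \sqrt{48147 + \frac{393568991}{23536}} = \sqrt{\frac{1526756783}{23536}} = \frac{\sqrt{2245859227793}}{5884}$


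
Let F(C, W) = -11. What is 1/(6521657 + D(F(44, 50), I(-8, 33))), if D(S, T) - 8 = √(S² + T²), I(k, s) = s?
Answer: 1304333/8506422874203 - 11*√10/42532114371015 ≈ 1.5333e-7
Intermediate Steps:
D(S, T) = 8 + √(S² + T²)
1/(6521657 + D(F(44, 50), I(-8, 33))) = 1/(6521657 + (8 + √((-11)² + 33²))) = 1/(6521657 + (8 + √(121 + 1089))) = 1/(6521657 + (8 + √1210)) = 1/(6521657 + (8 + 11*√10)) = 1/(6521665 + 11*√10)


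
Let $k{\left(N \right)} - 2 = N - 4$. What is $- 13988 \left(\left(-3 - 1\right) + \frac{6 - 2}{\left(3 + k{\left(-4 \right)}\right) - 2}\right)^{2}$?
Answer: $- \frac{8057088}{25} \approx -3.2228 \cdot 10^{5}$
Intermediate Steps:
$k{\left(N \right)} = -2 + N$ ($k{\left(N \right)} = 2 + \left(N - 4\right) = 2 + \left(-4 + N\right) = -2 + N$)
$- 13988 \left(\left(-3 - 1\right) + \frac{6 - 2}{\left(3 + k{\left(-4 \right)}\right) - 2}\right)^{2} = - 13988 \left(\left(-3 - 1\right) + \frac{6 - 2}{\left(3 - 6\right) - 2}\right)^{2} = - 13988 \left(-4 + \frac{6 - 2}{\left(3 - 6\right) - 2}\right)^{2} = - 13988 \left(-4 + \frac{4}{-3 - 2}\right)^{2} = - 13988 \left(-4 + \frac{4}{-5}\right)^{2} = - 13988 \left(-4 + 4 \left(- \frac{1}{5}\right)\right)^{2} = - 13988 \left(-4 - \frac{4}{5}\right)^{2} = - 13988 \left(- \frac{24}{5}\right)^{2} = \left(-13988\right) \frac{576}{25} = - \frac{8057088}{25}$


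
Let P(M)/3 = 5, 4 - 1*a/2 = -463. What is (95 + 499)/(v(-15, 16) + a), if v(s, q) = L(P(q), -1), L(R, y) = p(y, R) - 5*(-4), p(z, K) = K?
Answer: 198/323 ≈ 0.61300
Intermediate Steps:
a = 934 (a = 8 - 2*(-463) = 8 + 926 = 934)
P(M) = 15 (P(M) = 3*5 = 15)
L(R, y) = 20 + R (L(R, y) = R - 5*(-4) = R + 20 = 20 + R)
v(s, q) = 35 (v(s, q) = 20 + 15 = 35)
(95 + 499)/(v(-15, 16) + a) = (95 + 499)/(35 + 934) = 594/969 = 594*(1/969) = 198/323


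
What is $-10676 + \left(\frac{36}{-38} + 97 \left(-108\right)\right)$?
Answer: $- \frac{401906}{19} \approx -21153.0$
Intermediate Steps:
$-10676 + \left(\frac{36}{-38} + 97 \left(-108\right)\right) = -10676 + \left(36 \left(- \frac{1}{38}\right) - 10476\right) = -10676 - \frac{199062}{19} = - \frac{401906}{19}$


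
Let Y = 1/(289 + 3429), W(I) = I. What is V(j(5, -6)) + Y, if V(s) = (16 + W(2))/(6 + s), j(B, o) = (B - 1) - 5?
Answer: 66929/18590 ≈ 3.6003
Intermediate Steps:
j(B, o) = -6 + B (j(B, o) = (-1 + B) - 5 = -6 + B)
V(s) = 18/(6 + s) (V(s) = (16 + 2)/(6 + s) = 18/(6 + s))
Y = 1/3718 ≈ 0.00026896
V(j(5, -6)) + Y = 18/(6 + (-6 + 5)) + 1/3718 = 18/(6 - 1) + 1/3718 = 18/5 + 1/3718 = 66929/18590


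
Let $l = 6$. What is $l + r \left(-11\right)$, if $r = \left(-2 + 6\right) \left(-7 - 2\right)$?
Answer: $402$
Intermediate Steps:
$r = -36$ ($r = 4 \left(-9\right) = -36$)
$l + r \left(-11\right) = 6 - -396 = 6 + 396 = 402$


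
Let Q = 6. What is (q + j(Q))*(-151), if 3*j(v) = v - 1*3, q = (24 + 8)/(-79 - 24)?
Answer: -10721/103 ≈ -104.09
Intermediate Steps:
q = -32/103 (q = 32/(-103) = 32*(-1/103) = -32/103 ≈ -0.31068)
j(v) = -1 + v/3 (j(v) = (v - 1*3)/3 = (v - 3)/3 = (-3 + v)/3 = -1 + v/3)
(q + j(Q))*(-151) = (-32/103 + (-1 + (⅓)*6))*(-151) = (-32/103 + (-1 + 2))*(-151) = (-32/103 + 1)*(-151) = (71/103)*(-151) = -10721/103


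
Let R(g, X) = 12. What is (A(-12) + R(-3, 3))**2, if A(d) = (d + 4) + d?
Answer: 64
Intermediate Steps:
A(d) = 4 + 2*d (A(d) = (4 + d) + d = 4 + 2*d)
(A(-12) + R(-3, 3))**2 = ((4 + 2*(-12)) + 12)**2 = ((4 - 24) + 12)**2 = (-20 + 12)**2 = (-8)**2 = 64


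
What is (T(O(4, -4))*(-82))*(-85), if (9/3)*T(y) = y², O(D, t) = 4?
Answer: 111520/3 ≈ 37173.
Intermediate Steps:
T(y) = y²/3
(T(O(4, -4))*(-82))*(-85) = (((⅓)*4²)*(-82))*(-85) = (((⅓)*16)*(-82))*(-85) = ((16/3)*(-82))*(-85) = -1312/3*(-85) = 111520/3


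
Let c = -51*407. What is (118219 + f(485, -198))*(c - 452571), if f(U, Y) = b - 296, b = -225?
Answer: -55709758944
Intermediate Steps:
f(U, Y) = -521 (f(U, Y) = -225 - 296 = -521)
c = -20757
(118219 + f(485, -198))*(c - 452571) = (118219 - 521)*(-20757 - 452571) = 117698*(-473328) = -55709758944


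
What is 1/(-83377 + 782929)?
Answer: 1/699552 ≈ 1.4295e-6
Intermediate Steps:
1/(-83377 + 782929) = 1/699552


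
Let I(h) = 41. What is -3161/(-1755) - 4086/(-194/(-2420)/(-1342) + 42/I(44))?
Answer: -477200712637057/119684792565 ≈ -3987.1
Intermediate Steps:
-3161/(-1755) - 4086/(-194/(-2420)/(-1342) + 42/I(44)) = -3161/(-1755) - 4086/(-194/(-2420)/(-1342) + 42/41) = -3161*(-1/1755) - 4086/(-194*(-1/2420)*(-1/1342) + 42*(1/41)) = 3161/1755 - 4086/((97/1210)*(-1/1342) + 42/41) = 3161/1755 - 4086/(-97/1623820 + 42/41) = 3161/1755 - 4086/68196463/66576620 = 3161/1755 - 4086*66576620/68196463 = 3161/1755 - 272032069320/68196463 = -477200712637057/119684792565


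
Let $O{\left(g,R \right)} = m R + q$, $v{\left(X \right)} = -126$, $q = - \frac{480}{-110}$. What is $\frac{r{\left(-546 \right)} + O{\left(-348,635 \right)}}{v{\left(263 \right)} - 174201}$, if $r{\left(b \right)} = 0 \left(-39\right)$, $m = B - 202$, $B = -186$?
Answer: $\frac{2710132}{1917597} \approx 1.4133$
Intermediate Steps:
$m = -388$ ($m = -186 - 202 = -388$)
$q = \frac{48}{11}$ ($q = \left(-480\right) \left(- \frac{1}{110}\right) = \frac{48}{11} \approx 4.3636$)
$r{\left(b \right)} = 0$
$O{\left(g,R \right)} = \frac{48}{11} - 388 R$ ($O{\left(g,R \right)} = - 388 R + \frac{48}{11} = \frac{48}{11} - 388 R$)
$\frac{r{\left(-546 \right)} + O{\left(-348,635 \right)}}{v{\left(263 \right)} - 174201} = \frac{0 + \left(\frac{48}{11} - 246380\right)}{-126 - 174201} = \frac{0 + \left(\frac{48}{11} - 246380\right)}{-174327} = \left(0 - \frac{2710132}{11}\right) \left(- \frac{1}{174327}\right) = \left(- \frac{2710132}{11}\right) \left(- \frac{1}{174327}\right) = \frac{2710132}{1917597}$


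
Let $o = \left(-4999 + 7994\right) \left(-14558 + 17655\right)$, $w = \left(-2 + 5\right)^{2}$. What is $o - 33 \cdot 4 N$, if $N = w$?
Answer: $9274327$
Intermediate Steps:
$w = 9$ ($w = 3^{2} = 9$)
$N = 9$
$o = 9275515$ ($o = 2995 \cdot 3097 = 9275515$)
$o - 33 \cdot 4 N = 9275515 - 33 \cdot 4 \cdot 9 = 9275515 - 132 \cdot 9 = 9275515 - 1188 = 9274327$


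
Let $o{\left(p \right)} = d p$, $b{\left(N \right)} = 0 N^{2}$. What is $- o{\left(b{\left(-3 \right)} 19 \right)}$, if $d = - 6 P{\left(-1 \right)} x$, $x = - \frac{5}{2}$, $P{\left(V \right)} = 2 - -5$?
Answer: $0$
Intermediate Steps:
$P{\left(V \right)} = 7$ ($P{\left(V \right)} = 2 + 5 = 7$)
$b{\left(N \right)} = 0$
$x = - \frac{5}{2}$ ($x = \left(-5\right) \frac{1}{2} = - \frac{5}{2} \approx -2.5$)
$d = 105$ ($d = \left(-6\right) 7 \left(- \frac{5}{2}\right) = \left(-42\right) \left(- \frac{5}{2}\right) = 105$)
$o{\left(p \right)} = 105 p$
$- o{\left(b{\left(-3 \right)} 19 \right)} = - 105 \cdot 0 \cdot 19 = - 105 \cdot 0 = \left(-1\right) 0 = 0$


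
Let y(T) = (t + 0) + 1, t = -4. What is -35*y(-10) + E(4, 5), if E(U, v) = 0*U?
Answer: 105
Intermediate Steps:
E(U, v) = 0
y(T) = -3 (y(T) = (-4 + 0) + 1 = -4 + 1 = -3)
-35*y(-10) + E(4, 5) = -35*(-3) + 0 = 105 + 0 = 105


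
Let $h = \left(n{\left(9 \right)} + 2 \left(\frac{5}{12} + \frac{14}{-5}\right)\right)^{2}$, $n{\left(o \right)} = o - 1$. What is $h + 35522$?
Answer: $\frac{31979209}{900} \approx 35532.0$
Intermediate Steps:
$n{\left(o \right)} = -1 + o$ ($n{\left(o \right)} = o - 1 = -1 + o$)
$h = \frac{9409}{900}$ ($h = \left(\left(-1 + 9\right) + 2 \left(\frac{5}{12} + \frac{14}{-5}\right)\right)^{2} = \left(8 + 2 \left(5 \cdot \frac{1}{12} + 14 \left(- \frac{1}{5}\right)\right)\right)^{2} = \left(8 + 2 \left(\frac{5}{12} - \frac{14}{5}\right)\right)^{2} = \left(8 + 2 \left(- \frac{143}{60}\right)\right)^{2} = \left(8 - \frac{143}{30}\right)^{2} = \left(\frac{97}{30}\right)^{2} = \frac{9409}{900} \approx 10.454$)
$h + 35522 = \frac{9409}{900} + 35522 = \frac{31979209}{900}$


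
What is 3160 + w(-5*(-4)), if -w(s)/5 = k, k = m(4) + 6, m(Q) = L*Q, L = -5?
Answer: 3230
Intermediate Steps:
m(Q) = -5*Q
k = -14 (k = -5*4 + 6 = -20 + 6 = -14)
w(s) = 70 (w(s) = -5*(-14) = 70)
3160 + w(-5*(-4)) = 3160 + 70 = 3230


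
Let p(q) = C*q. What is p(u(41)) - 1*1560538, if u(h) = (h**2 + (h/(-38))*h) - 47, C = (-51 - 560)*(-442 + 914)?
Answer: -8740674778/19 ≈ -4.6004e+8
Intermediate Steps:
C = -288392 (C = -611*472 = -288392)
u(h) = -47 + 37*h**2/38 (u(h) = (h**2 + (h*(-1/38))*h) - 47 = (h**2 + (-h/38)*h) - 47 = (h**2 - h**2/38) - 47 = 37*h**2/38 - 47 = -47 + 37*h**2/38)
p(q) = -288392*q
p(u(41)) - 1*1560538 = -288392*(-47 + (37/38)*41**2) - 1*1560538 = -288392*(-47 + (37/38)*1681) - 1560538 = -288392*(-47 + 62197/38) - 1560538 = -288392*60411/38 - 1560538 = -8711024556/19 - 1560538 = -8740674778/19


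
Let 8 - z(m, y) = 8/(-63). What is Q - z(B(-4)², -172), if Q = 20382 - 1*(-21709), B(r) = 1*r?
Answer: 2651221/63 ≈ 42083.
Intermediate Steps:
B(r) = r
z(m, y) = 512/63 (z(m, y) = 8 - 8/(-63) = 8 - 8*(-1)/63 = 8 - 1*(-8/63) = 8 + 8/63 = 512/63)
Q = 42091 (Q = 20382 + 21709 = 42091)
Q - z(B(-4)², -172) = 42091 - 1*512/63 = 42091 - 512/63 = 2651221/63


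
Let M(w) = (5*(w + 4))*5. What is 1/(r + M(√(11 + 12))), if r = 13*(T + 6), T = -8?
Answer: -74/8899 + 25*√23/8899 ≈ 0.0051574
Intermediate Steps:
M(w) = 100 + 25*w (M(w) = (5*(4 + w))*5 = (20 + 5*w)*5 = 100 + 25*w)
r = -26 (r = 13*(-8 + 6) = 13*(-2) = -26)
1/(r + M(√(11 + 12))) = 1/(-26 + (100 + 25*√(11 + 12))) = 1/(-26 + (100 + 25*√23)) = 1/(74 + 25*√23)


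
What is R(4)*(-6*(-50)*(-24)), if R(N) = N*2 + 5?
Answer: -93600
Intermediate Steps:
R(N) = 5 + 2*N (R(N) = 2*N + 5 = 5 + 2*N)
R(4)*(-6*(-50)*(-24)) = (5 + 2*4)*(-6*(-50)*(-24)) = (5 + 8)*(300*(-24)) = 13*(-7200) = -93600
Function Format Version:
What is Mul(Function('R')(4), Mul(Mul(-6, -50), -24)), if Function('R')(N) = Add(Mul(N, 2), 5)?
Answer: -93600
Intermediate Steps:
Function('R')(N) = Add(5, Mul(2, N)) (Function('R')(N) = Add(Mul(2, N), 5) = Add(5, Mul(2, N)))
Mul(Function('R')(4), Mul(Mul(-6, -50), -24)) = Mul(Add(5, Mul(2, 4)), Mul(Mul(-6, -50), -24)) = Mul(Add(5, 8), Mul(300, -24)) = Mul(13, -7200) = -93600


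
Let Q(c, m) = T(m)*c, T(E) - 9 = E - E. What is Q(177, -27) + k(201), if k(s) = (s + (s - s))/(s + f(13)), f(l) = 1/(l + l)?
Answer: 8331837/5227 ≈ 1594.0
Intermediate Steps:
T(E) = 9 (T(E) = 9 + (E - E) = 9 + 0 = 9)
f(l) = 1/(2*l)
Q(c, m) = 9*c
k(s) = s/(1/26 + s) (k(s) = (s + (s - s))/(s + (1/2)/13) = (s + 0)/(s + (1/2)*(1/13)) = s/(s + 1/26) = s/(1/26 + s))
Q(177, -27) + k(201) = 9*177 + 26*201/(1 + 26*201) = 1593 + 26*201/(1 + 5226) = 1593 + 26*201/5227 = 1593 + 26*201*(1/5227) = 1593 + 5226/5227 = 8331837/5227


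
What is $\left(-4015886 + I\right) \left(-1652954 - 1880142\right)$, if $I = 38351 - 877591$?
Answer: $17153626250096$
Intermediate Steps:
$I = -839240$ ($I = 38351 - 877591 = -839240$)
$\left(-4015886 + I\right) \left(-1652954 - 1880142\right) = \left(-4015886 - 839240\right) \left(-1652954 - 1880142\right) = - 4855126 \left(-1652954 - 1880142\right) = \left(-4855126\right) \left(-3533096\right) = 17153626250096$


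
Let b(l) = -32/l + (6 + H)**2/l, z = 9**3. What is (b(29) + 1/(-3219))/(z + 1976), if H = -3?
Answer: -2554/8707395 ≈ -0.00029331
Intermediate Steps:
z = 729
b(l) = -23/l (b(l) = -32/l + (6 - 3)**2/l = -32/l + 3**2/l = -32/l + 9/l = -23/l)
(b(29) + 1/(-3219))/(z + 1976) = (-23/29 + 1/(-3219))/(729 + 1976) = (-23*1/29 - 1/3219)/2705 = (-23/29 - 1/3219)*(1/2705) = -2554/3219*1/2705 = -2554/8707395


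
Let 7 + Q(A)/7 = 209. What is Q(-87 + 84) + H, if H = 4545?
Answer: 5959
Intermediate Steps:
Q(A) = 1414 (Q(A) = -49 + 7*209 = -49 + 1463 = 1414)
Q(-87 + 84) + H = 1414 + 4545 = 5959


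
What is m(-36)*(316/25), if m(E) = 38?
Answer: 12008/25 ≈ 480.32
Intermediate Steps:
m(-36)*(316/25) = 38*(316/25) = 12008/25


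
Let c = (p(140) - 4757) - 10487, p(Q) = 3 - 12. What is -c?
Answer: 15253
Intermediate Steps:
p(Q) = -9
c = -15253 (c = (-9 - 4757) - 10487 = -4766 - 10487 = -15253)
-c = -1*(-15253) = 15253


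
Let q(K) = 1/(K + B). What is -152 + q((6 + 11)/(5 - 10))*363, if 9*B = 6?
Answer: -11677/41 ≈ -284.80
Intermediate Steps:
B = 2/3 (B = (1/9)*6 = 2/3 ≈ 0.66667)
q(K) = 1/(2/3 + K) (q(K) = 1/(K + 2/3) = 1/(2/3 + K))
-152 + q((6 + 11)/(5 - 10))*363 = -152 + (3/(2 + 3*((6 + 11)/(5 - 10))))*363 = -152 + (3/(2 + 3*(17/(-5))))*363 = -152 + (3/(2 + 3*(17*(-1/5))))*363 = -152 + (3/(2 + 3*(-17/5)))*363 = -152 + (3/(2 - 51/5))*363 = -152 + (3/(-41/5))*363 = -152 + (3*(-5/41))*363 = -152 - 15/41*363 = -152 - 5445/41 = -11677/41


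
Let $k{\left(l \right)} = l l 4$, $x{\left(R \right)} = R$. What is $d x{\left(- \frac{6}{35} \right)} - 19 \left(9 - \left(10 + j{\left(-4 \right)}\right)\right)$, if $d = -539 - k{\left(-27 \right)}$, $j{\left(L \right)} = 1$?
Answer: $\frac{4412}{7} \approx 630.29$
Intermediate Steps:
$k{\left(l \right)} = 4 l^{2}$ ($k{\left(l \right)} = l^{2} \cdot 4 = 4 l^{2}$)
$d = -3455$ ($d = -539 - 4 \left(-27\right)^{2} = -539 - 4 \cdot 729 = -539 - 2916 = -3455$)
$d x{\left(- \frac{6}{35} \right)} - 19 \left(9 - \left(10 + j{\left(-4 \right)}\right)\right) = - 3455 \left(- \frac{6}{35}\right) - 19 \left(9 - 11\right) = - 3455 \left(\left(-6\right) \frac{1}{35}\right) - 19 \left(9 - 11\right) = \left(-3455\right) \left(- \frac{6}{35}\right) - 19 \left(9 - 11\right) = \frac{4146}{7} - -38 = \frac{4146}{7} + 38 = \frac{4412}{7}$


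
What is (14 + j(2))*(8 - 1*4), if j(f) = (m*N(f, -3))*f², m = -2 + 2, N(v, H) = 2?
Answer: 56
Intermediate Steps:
m = 0
j(f) = 0 (j(f) = (0*2)*f² = 0*f² = 0)
(14 + j(2))*(8 - 1*4) = (14 + 0)*(8 - 1*4) = 14*(8 - 4) = 14*4 = 56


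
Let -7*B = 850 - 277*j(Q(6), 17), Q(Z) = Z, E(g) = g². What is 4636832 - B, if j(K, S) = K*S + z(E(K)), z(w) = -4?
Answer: 32431528/7 ≈ 4.6331e+6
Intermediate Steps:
j(K, S) = -4 + K*S (j(K, S) = K*S - 4 = -4 + K*S)
B = 26296/7 (B = -(850 - 277*(-4 + 6*17))/7 = -(850 - 277*(-4 + 102))/7 = -(850 - 277*98)/7 = -(850 - 27146)/7 = -⅐*(-26296) = 26296/7 ≈ 3756.6)
4636832 - B = 4636832 - 1*26296/7 = 4636832 - 26296/7 = 32431528/7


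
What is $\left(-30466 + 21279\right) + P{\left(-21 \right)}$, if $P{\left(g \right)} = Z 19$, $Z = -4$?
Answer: $-9263$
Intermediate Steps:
$P{\left(g \right)} = -76$ ($P{\left(g \right)} = \left(-4\right) 19 = -76$)
$\left(-30466 + 21279\right) + P{\left(-21 \right)} = \left(-30466 + 21279\right) - 76 = -9187 - 76 = -9263$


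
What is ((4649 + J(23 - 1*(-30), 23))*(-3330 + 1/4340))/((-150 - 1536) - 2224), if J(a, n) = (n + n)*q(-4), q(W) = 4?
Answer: 69847477767/16969400 ≈ 4116.1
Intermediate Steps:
J(a, n) = 8*n (J(a, n) = (n + n)*4 = (2*n)*4 = 8*n)
((4649 + J(23 - 1*(-30), 23))*(-3330 + 1/4340))/((-150 - 1536) - 2224) = ((4649 + 8*23)*(-3330 + 1/4340))/((-150 - 1536) - 2224) = ((4649 + 184)*(-3330 + 1/4340))/(-1686 - 2224) = (4833*(-14452199/4340))/(-3910) = -69847477767/4340*(-1/3910) = 69847477767/16969400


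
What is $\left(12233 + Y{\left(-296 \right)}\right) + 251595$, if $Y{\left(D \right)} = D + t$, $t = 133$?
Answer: $263665$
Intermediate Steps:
$Y{\left(D \right)} = 133 + D$ ($Y{\left(D \right)} = D + 133 = 133 + D$)
$\left(12233 + Y{\left(-296 \right)}\right) + 251595 = \left(12233 + \left(133 - 296\right)\right) + 251595 = \left(12233 - 163\right) + 251595 = 12070 + 251595 = 263665$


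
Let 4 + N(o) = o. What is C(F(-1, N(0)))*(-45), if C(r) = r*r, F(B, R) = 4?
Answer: -720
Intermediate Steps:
N(o) = -4 + o
C(r) = r²
C(F(-1, N(0)))*(-45) = 4²*(-45) = 16*(-45) = -720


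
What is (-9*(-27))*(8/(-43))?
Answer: -1944/43 ≈ -45.209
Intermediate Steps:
(-9*(-27))*(8/(-43)) = 243*(8*(-1/43)) = 243*(-8/43) = -1944/43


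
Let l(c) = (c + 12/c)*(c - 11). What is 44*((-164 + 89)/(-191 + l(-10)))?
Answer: -16500/221 ≈ -74.661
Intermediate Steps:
l(c) = (-11 + c)*(c + 12/c) (l(c) = (c + 12/c)*(-11 + c) = (-11 + c)*(c + 12/c))
44*((-164 + 89)/(-191 + l(-10))) = 44*((-164 + 89)/(-191 + (12 + (-10)**2 - 132/(-10) - 11*(-10)))) = 44*(-75/(-191 + (12 + 100 - 132*(-1/10) + 110))) = 44*(-75/(-191 + (12 + 100 + 66/5 + 110))) = 44*(-75/(-191 + 1176/5)) = 44*(-75/221/5) = 44*(-75*5/221) = 44*(-375/221) = -16500/221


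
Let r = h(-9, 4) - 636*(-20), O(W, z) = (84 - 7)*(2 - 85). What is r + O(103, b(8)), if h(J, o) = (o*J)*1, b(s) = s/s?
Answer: 6293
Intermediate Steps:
b(s) = 1
h(J, o) = J*o (h(J, o) = (J*o)*1 = J*o)
O(W, z) = -6391 (O(W, z) = 77*(-83) = -6391)
r = 12684 (r = -9*4 - 636*(-20) = -36 - 106*(-120) = -36 + 12720 = 12684)
r + O(103, b(8)) = 12684 - 6391 = 6293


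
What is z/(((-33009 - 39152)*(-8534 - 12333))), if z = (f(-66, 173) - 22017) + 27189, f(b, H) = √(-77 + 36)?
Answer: 5172/1505783587 + I*√41/1505783587 ≈ 3.4348e-6 + 4.2524e-9*I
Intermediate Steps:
f(b, H) = I*√41 (f(b, H) = √(-41) = I*√41)
z = 5172 + I*√41 (z = (I*√41 - 22017) + 27189 = (-22017 + I*√41) + 27189 = 5172 + I*√41 ≈ 5172.0 + 6.4031*I)
z/(((-33009 - 39152)*(-8534 - 12333))) = (5172 + I*√41)/(((-33009 - 39152)*(-8534 - 12333))) = (5172 + I*√41)/((-72161*(-20867))) = (5172 + I*√41)/1505783587 = (5172 + I*√41)*(1/1505783587) = 5172/1505783587 + I*√41/1505783587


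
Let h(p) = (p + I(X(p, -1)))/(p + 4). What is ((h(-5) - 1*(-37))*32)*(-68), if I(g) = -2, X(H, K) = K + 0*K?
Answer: -95744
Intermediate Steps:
X(H, K) = K (X(H, K) = K + 0 = K)
h(p) = (-2 + p)/(4 + p) (h(p) = (p - 2)/(p + 4) = (-2 + p)/(4 + p))
((h(-5) - 1*(-37))*32)*(-68) = (((-2 - 5)/(4 - 5) - 1*(-37))*32)*(-68) = ((-7/(-1) + 37)*32)*(-68) = ((-1*(-7) + 37)*32)*(-68) = ((7 + 37)*32)*(-68) = (44*32)*(-68) = 1408*(-68) = -95744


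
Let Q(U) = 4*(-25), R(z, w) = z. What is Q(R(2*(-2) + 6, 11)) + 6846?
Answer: 6746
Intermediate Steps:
Q(U) = -100
Q(R(2*(-2) + 6, 11)) + 6846 = -100 + 6846 = 6746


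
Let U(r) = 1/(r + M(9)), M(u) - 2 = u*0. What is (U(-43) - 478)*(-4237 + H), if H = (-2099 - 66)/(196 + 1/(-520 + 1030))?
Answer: 8322497938293/4098401 ≈ 2.0307e+6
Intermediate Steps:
M(u) = 2 (M(u) = 2 + u*0 = 2 + 0 = 2)
U(r) = 1/(2 + r) (U(r) = 1/(r + 2) = 1/(2 + r))
H = -1104150/99961 (H = -2165/(196 + 1/510) = -2165/99961/510 = -2165*510/99961 = -1104150/99961 ≈ -11.046)
(U(-43) - 478)*(-4237 + H) = (1/(2 - 43) - 478)*(-4237 - 1104150/99961) = (1/(-41) - 478)*(-424638907/99961) = (-1/41 - 478)*(-424638907/99961) = -19599/41*(-424638907/99961) = 8322497938293/4098401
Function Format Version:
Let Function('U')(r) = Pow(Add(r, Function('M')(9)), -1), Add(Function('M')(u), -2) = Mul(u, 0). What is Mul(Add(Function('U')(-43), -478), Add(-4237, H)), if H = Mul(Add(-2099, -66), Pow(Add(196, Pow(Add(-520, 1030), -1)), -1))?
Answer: Rational(8322497938293, 4098401) ≈ 2.0307e+6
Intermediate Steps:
Function('M')(u) = 2 (Function('M')(u) = Add(2, Mul(u, 0)) = Add(2, 0) = 2)
Function('U')(r) = Pow(Add(2, r), -1) (Function('U')(r) = Pow(Add(r, 2), -1) = Pow(Add(2, r), -1))
H = Rational(-1104150, 99961) (H = Mul(-2165, Pow(Add(196, Pow(510, -1)), -1)) = Mul(-2165, Pow(Add(196, Rational(1, 510)), -1)) = Mul(-2165, Pow(Rational(99961, 510), -1)) = Mul(-2165, Rational(510, 99961)) = Rational(-1104150, 99961) ≈ -11.046)
Mul(Add(Function('U')(-43), -478), Add(-4237, H)) = Mul(Add(Pow(Add(2, -43), -1), -478), Add(-4237, Rational(-1104150, 99961))) = Mul(Add(Pow(-41, -1), -478), Rational(-424638907, 99961)) = Mul(Add(Rational(-1, 41), -478), Rational(-424638907, 99961)) = Mul(Rational(-19599, 41), Rational(-424638907, 99961)) = Rational(8322497938293, 4098401)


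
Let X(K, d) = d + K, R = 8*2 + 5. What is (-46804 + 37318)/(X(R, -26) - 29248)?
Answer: 3162/9751 ≈ 0.32427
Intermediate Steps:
R = 21 (R = 16 + 5 = 21)
X(K, d) = K + d
(-46804 + 37318)/(X(R, -26) - 29248) = (-46804 + 37318)/((21 - 26) - 29248) = -9486/(-5 - 29248) = -9486/(-29253) = -9486*(-1/29253) = 3162/9751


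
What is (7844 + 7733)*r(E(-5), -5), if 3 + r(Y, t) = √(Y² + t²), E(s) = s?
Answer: -46731 + 77885*√2 ≈ 63415.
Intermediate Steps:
r(Y, t) = -3 + √(Y² + t²)
(7844 + 7733)*r(E(-5), -5) = (7844 + 7733)*(-3 + √((-5)² + (-5)²)) = 15577*(-3 + √(25 + 25)) = 15577*(-3 + √50) = 15577*(-3 + 5*√2) = -46731 + 77885*√2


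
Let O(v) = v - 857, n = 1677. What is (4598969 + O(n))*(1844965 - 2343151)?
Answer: -2291550482754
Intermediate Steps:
O(v) = -857 + v
(4598969 + O(n))*(1844965 - 2343151) = (4598969 + (-857 + 1677))*(1844965 - 2343151) = (4598969 + 820)*(-498186) = 4599789*(-498186) = -2291550482754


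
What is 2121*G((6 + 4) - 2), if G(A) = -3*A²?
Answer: -407232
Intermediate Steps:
2121*G((6 + 4) - 2) = 2121*(-3*((6 + 4) - 2)²) = 2121*(-3*(10 - 2)²) = 2121*(-3*8²) = 2121*(-3*64) = 2121*(-192) = -407232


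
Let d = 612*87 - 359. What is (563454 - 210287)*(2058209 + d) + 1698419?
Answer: 745570433117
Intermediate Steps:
d = 52885 (d = 53244 - 359 = 52885)
(563454 - 210287)*(2058209 + d) + 1698419 = (563454 - 210287)*(2058209 + 52885) + 1698419 = 353167*2111094 + 1698419 = 745568734698 + 1698419 = 745570433117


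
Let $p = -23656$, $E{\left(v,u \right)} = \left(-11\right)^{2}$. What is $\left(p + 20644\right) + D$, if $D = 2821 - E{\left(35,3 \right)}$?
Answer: $-312$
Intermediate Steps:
$E{\left(v,u \right)} = 121$
$D = 2700$ ($D = 2821 - 121 = 2700$)
$\left(p + 20644\right) + D = \left(-23656 + 20644\right) + 2700 = -3012 + 2700 = -312$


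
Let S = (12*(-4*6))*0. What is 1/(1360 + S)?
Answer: 1/1360 ≈ 0.00073529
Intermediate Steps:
S = 0 (S = (12*(-24))*0 = -288*0 = 0)
1/(1360 + S) = 1/(1360 + 0) = 1/1360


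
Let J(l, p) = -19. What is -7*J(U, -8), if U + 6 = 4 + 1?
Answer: 133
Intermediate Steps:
U = -1 (U = -6 + (4 + 1) = -6 + 5 = -1)
-7*J(U, -8) = -7*(-19) = 133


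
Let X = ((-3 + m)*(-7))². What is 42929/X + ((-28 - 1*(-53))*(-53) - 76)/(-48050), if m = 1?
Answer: 1031506523/4708900 ≈ 219.05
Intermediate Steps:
X = 196 (X = ((-3 + 1)*(-7))² = (-2*(-7))² = 14² = 196)
42929/X + ((-28 - 1*(-53))*(-53) - 76)/(-48050) = 42929/196 + ((-28 - 1*(-53))*(-53) - 76)/(-48050) = 42929*(1/196) + ((-28 + 53)*(-53) - 76)*(-1/48050) = 42929/196 + (25*(-53) - 76)*(-1/48050) = 42929/196 + (-1325 - 76)*(-1/48050) = 42929/196 - 1401*(-1/48050) = 42929/196 + 1401/48050 = 1031506523/4708900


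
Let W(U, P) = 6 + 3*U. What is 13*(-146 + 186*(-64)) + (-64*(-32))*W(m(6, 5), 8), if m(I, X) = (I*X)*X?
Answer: 777238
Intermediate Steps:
m(I, X) = I*X**2
13*(-146 + 186*(-64)) + (-64*(-32))*W(m(6, 5), 8) = 13*(-146 + 186*(-64)) + (-64*(-32))*(6 + 3*(6*5**2)) = 13*(-146 - 11904) + 2048*(6 + 3*(6*25)) = 13*(-12050) + 2048*(6 + 3*150) = -156650 + 2048*(6 + 450) = -156650 + 2048*456 = -156650 + 933888 = 777238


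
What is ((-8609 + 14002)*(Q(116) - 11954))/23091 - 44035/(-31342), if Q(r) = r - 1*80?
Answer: -2013451812523/723718122 ≈ -2782.1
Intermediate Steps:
Q(r) = -80 + r (Q(r) = r - 80 = -80 + r)
((-8609 + 14002)*(Q(116) - 11954))/23091 - 44035/(-31342) = ((-8609 + 14002)*((-80 + 116) - 11954))/23091 - 44035/(-31342) = (5393*(36 - 11954))*(1/23091) - 44035*(-1/31342) = (5393*(-11918))*(1/23091) + 44035/31342 = -64273774*1/23091 + 44035/31342 = -64273774/23091 + 44035/31342 = -2013451812523/723718122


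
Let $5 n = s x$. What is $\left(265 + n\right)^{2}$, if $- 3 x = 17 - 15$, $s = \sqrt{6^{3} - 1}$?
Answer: $\frac{3160297}{45} - \frac{212 \sqrt{215}}{3} \approx 69193.0$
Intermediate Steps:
$s = \sqrt{215}$ ($s = \sqrt{216 - 1} = \sqrt{215} \approx 14.663$)
$x = - \frac{2}{3}$ ($x = - \frac{17 - 15}{3} = \left(- \frac{1}{3}\right) 2 = - \frac{2}{3} \approx -0.66667$)
$n = - \frac{2 \sqrt{215}}{15}$ ($n = \frac{\sqrt{215} \left(- \frac{2}{3}\right)}{5} = \frac{\left(- \frac{2}{3}\right) \sqrt{215}}{5} = - \frac{2 \sqrt{215}}{15} \approx -1.9551$)
$\left(265 + n\right)^{2} = \left(265 - \frac{2 \sqrt{215}}{15}\right)^{2}$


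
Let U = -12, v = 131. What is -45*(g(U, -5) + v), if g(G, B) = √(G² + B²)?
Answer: -6480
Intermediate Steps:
g(G, B) = √(B² + G²)
-45*(g(U, -5) + v) = -45*(√((-5)² + (-12)²) + 131) = -45*(√(25 + 144) + 131) = -45*(√169 + 131) = -45*(13 + 131) = -45*144 = -6480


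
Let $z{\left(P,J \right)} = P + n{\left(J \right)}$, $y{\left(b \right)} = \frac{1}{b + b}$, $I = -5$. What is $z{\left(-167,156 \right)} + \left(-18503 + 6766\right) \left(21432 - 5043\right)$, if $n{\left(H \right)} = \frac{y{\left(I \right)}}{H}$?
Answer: $- \frac{300078261601}{1560} \approx -1.9236 \cdot 10^{8}$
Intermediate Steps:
$y{\left(b \right)} = \frac{1}{2 b}$
$n{\left(H \right)} = - \frac{1}{10 H}$ ($n{\left(H \right)} = \frac{\frac{1}{2} \frac{1}{-5}}{H} = \frac{\frac{1}{2} \left(- \frac{1}{5}\right)}{H} = - \frac{1}{10 H}$)
$z{\left(P,J \right)} = P - \frac{1}{10 J}$
$z{\left(-167,156 \right)} + \left(-18503 + 6766\right) \left(21432 - 5043\right) = \left(-167 - \frac{1}{10 \cdot 156}\right) + \left(-18503 + 6766\right) \left(21432 - 5043\right) = \left(-167 - \frac{1}{1560}\right) - 192357693 = - \frac{260521}{1560} - 192357693 = - \frac{300078261601}{1560}$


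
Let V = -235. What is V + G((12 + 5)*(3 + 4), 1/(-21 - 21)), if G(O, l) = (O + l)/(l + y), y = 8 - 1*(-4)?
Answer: -113208/503 ≈ -225.07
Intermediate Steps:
y = 12 (y = 8 + 4 = 12)
G(O, l) = (O + l)/(12 + l) (G(O, l) = (O + l)/(l + 12) = (O + l)/(12 + l))
V + G((12 + 5)*(3 + 4), 1/(-21 - 21)) = -235 + ((12 + 5)*(3 + 4) + 1/(-21 - 21))/(12 + 1/(-21 - 21)) = -235 + (17*7 + 1/(-42))/(12 + 1/(-42)) = -235 + (119 - 1/42)/(12 - 1/42) = -235 + (4997/42)/(503/42) = -235 + (42/503)*(4997/42) = -235 + 4997/503 = -113208/503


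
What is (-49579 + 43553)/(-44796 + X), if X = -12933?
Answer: 6026/57729 ≈ 0.10438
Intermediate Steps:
(-49579 + 43553)/(-44796 + X) = (-49579 + 43553)/(-44796 - 12933) = -6026/(-57729) = -6026*(-1/57729) = 6026/57729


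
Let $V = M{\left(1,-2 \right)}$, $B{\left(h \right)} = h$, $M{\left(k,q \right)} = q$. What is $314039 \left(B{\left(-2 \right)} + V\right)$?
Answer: $-1256156$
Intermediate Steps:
$V = -2$
$314039 \left(B{\left(-2 \right)} + V\right) = 314039 \left(-2 - 2\right) = 314039 \left(-4\right) = -1256156$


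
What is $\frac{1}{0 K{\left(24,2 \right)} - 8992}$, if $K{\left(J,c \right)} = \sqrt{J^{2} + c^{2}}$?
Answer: $- \frac{1}{8992} \approx -0.00011121$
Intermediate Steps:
$\frac{1}{0 K{\left(24,2 \right)} - 8992} = \frac{1}{0 \sqrt{24^{2} + 2^{2}} - 8992} = \frac{1}{0 \sqrt{576 + 4} - 8992} = \frac{1}{0 \sqrt{580} - 8992} = \frac{1}{0 \cdot 2 \sqrt{145} - 8992} = \frac{1}{0 - 8992} = \frac{1}{-8992} = - \frac{1}{8992}$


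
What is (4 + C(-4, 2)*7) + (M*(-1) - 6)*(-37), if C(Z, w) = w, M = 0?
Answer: 240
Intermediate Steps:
(4 + C(-4, 2)*7) + (M*(-1) - 6)*(-37) = (4 + 2*7) + (0*(-1) - 6)*(-37) = (4 + 14) + (0 - 6)*(-37) = 18 - 6*(-37) = 18 + 222 = 240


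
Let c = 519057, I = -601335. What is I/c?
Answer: -9545/8239 ≈ -1.1585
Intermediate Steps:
I/c = -601335/519057 = -601335*1/519057 = -9545/8239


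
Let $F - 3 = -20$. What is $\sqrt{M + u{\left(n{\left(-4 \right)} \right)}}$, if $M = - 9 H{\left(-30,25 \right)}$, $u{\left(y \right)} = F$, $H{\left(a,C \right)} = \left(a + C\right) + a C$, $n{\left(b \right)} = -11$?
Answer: $\sqrt{6778} \approx 82.329$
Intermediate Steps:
$H{\left(a,C \right)} = C + a + C a$ ($H{\left(a,C \right)} = \left(C + a\right) + C a = C + a + C a$)
$F = -17$ ($F = 3 - 20 = -17$)
$u{\left(y \right)} = -17$
$M = 6795$ ($M = - 9 \left(25 - 30 + 25 \left(-30\right)\right) = - 9 \left(25 - 30 - 750\right) = \left(-9\right) \left(-755\right) = 6795$)
$\sqrt{M + u{\left(n{\left(-4 \right)} \right)}} = \sqrt{6795 - 17} = \sqrt{6778}$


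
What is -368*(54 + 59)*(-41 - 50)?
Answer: 3784144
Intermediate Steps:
-368*(54 + 59)*(-41 - 50) = -41584*(-91) = -368*(-10283) = 3784144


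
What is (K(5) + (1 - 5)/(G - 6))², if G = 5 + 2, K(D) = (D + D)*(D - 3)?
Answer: 256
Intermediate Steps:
K(D) = 2*D*(-3 + D) (K(D) = (2*D)*(-3 + D) = 2*D*(-3 + D))
G = 7
(K(5) + (1 - 5)/(G - 6))² = (2*5*(-3 + 5) + (1 - 5)/(7 - 6))² = (2*5*2 - 4/1)² = (20 - 4*1)² = (20 - 4)² = 16² = 256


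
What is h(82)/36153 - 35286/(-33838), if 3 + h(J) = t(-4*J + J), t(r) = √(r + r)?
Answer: 212598874/203890869 + 2*I*√123/36153 ≈ 1.0427 + 0.00061353*I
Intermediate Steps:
t(r) = √2*√r (t(r) = √(2*r) = √2*√r)
h(J) = -3 + √6*√(-J) (h(J) = -3 + √2*√(-4*J + J) = -3 + √2*√(-3*J) = -3 + √2*(√3*√(-J)) = -3 + √6*√(-J))
h(82)/36153 - 35286/(-33838) = (-3 + √6*√(-1*82))/36153 - 35286/(-33838) = (-3 + √6*√(-82))*(1/36153) - 35286*(-1/33838) = (-3 + √6*(I*√82))*(1/36153) + 17643/16919 = (-3 + 2*I*√123)*(1/36153) + 17643/16919 = (-1/12051 + 2*I*√123/36153) + 17643/16919 = 212598874/203890869 + 2*I*√123/36153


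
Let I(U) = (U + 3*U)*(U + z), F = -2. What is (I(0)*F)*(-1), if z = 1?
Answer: 0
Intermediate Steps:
I(U) = 4*U*(1 + U) (I(U) = (U + 3*U)*(U + 1) = (4*U)*(1 + U) = 4*U*(1 + U))
(I(0)*F)*(-1) = ((4*0*(1 + 0))*(-2))*(-1) = ((4*0*1)*(-2))*(-1) = (0*(-2))*(-1) = 0*(-1) = 0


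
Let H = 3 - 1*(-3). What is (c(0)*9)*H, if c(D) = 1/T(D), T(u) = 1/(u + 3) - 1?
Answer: -81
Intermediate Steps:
H = 6 (H = 3 + 3 = 6)
T(u) = -1 + 1/(3 + u) (T(u) = 1/(3 + u) - 1 = -1 + 1/(3 + u))
c(D) = (3 + D)/(-2 - D) (c(D) = 1/((-2 - D)/(3 + D)) = (3 + D)/(-2 - D))
(c(0)*9)*H = (((-3 - 1*0)/(2 + 0))*9)*6 = (((-3 + 0)/2)*9)*6 = (((1/2)*(-3))*9)*6 = -3/2*9*6 = -27/2*6 = -81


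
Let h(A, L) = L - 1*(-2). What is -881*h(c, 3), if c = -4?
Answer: -4405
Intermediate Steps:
h(A, L) = 2 + L (h(A, L) = L + 2 = 2 + L)
-881*h(c, 3) = -881*(2 + 3) = -881*5 = -4405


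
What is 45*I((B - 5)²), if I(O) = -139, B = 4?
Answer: -6255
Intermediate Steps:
45*I((B - 5)²) = 45*(-139) = -6255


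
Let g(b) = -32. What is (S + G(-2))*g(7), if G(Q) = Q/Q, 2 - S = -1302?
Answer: -41760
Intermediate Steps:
S = 1304 (S = 2 - 1*(-1302) = 2 + 1302 = 1304)
G(Q) = 1
(S + G(-2))*g(7) = (1304 + 1)*(-32) = 1305*(-32) = -41760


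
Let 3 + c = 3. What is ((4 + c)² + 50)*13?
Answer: 858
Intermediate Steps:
c = 0 (c = -3 + 3 = 0)
((4 + c)² + 50)*13 = ((4 + 0)² + 50)*13 = (4² + 50)*13 = (16 + 50)*13 = 66*13 = 858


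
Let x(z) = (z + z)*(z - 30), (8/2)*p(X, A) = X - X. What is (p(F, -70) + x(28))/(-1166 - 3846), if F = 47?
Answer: 4/179 ≈ 0.022346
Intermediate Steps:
p(X, A) = 0 (p(X, A) = (X - X)/4 = (¼)*0 = 0)
x(z) = 2*z*(-30 + z) (x(z) = (2*z)*(-30 + z) = 2*z*(-30 + z))
(p(F, -70) + x(28))/(-1166 - 3846) = (0 + 2*28*(-30 + 28))/(-1166 - 3846) = (0 + 2*28*(-2))/(-5012) = (0 - 112)*(-1/5012) = -112*(-1/5012) = 4/179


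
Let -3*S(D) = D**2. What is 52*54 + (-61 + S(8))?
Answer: 8177/3 ≈ 2725.7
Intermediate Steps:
S(D) = -D**2/3
52*54 + (-61 + S(8)) = 52*54 + (-61 - 1/3*8**2) = 2808 + (-61 - 1/3*64) = 2808 + (-61 - 64/3) = 2808 - 247/3 = 8177/3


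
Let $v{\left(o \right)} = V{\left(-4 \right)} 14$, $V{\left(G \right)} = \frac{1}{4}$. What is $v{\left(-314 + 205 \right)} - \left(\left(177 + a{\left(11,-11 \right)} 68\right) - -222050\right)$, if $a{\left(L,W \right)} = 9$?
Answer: $- \frac{445671}{2} \approx -2.2284 \cdot 10^{5}$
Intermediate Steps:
$V{\left(G \right)} = \frac{1}{4}$
$v{\left(o \right)} = \frac{7}{2}$ ($v{\left(o \right)} = \frac{1}{4} \cdot 14 = \frac{7}{2}$)
$v{\left(-314 + 205 \right)} - \left(\left(177 + a{\left(11,-11 \right)} 68\right) - -222050\right) = \frac{7}{2} - \left(\left(177 + 9 \cdot 68\right) - -222050\right) = \frac{7}{2} - \left(\left(177 + 612\right) + 222050\right) = \frac{7}{2} - \left(789 + 222050\right) = \frac{7}{2} - 222839 = - \frac{445671}{2}$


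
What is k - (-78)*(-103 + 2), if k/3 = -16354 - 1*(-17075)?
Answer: -5715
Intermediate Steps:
k = 2163 (k = 3*(-16354 - 1*(-17075)) = 3*(-16354 + 17075) = 3*721 = 2163)
k - (-78)*(-103 + 2) = 2163 - (-78)*(-103 + 2) = 2163 - (-78)*(-101) = 2163 - 1*7878 = 2163 - 7878 = -5715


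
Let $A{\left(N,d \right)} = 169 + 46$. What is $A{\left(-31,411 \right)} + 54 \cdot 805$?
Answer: $43685$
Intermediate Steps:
$A{\left(N,d \right)} = 215$
$A{\left(-31,411 \right)} + 54 \cdot 805 = 215 + 54 \cdot 805 = 215 + 43470 = 43685$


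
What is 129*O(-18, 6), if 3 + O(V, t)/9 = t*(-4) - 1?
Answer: -32508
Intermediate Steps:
O(V, t) = -36 - 36*t (O(V, t) = -27 + 9*(t*(-4) - 1) = -27 + 9*(-4*t - 1) = -27 + 9*(-1 - 4*t) = -27 + (-9 - 36*t) = -36 - 36*t)
129*O(-18, 6) = 129*(-36 - 36*6) = 129*(-36 - 216) = 129*(-252) = -32508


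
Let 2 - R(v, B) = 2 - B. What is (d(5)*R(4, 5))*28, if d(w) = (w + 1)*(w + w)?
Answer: 8400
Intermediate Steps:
R(v, B) = B (R(v, B) = 2 - (2 - B) = 2 + (-2 + B) = B)
d(w) = 2*w*(1 + w) (d(w) = (1 + w)*(2*w) = 2*w*(1 + w))
(d(5)*R(4, 5))*28 = ((2*5*(1 + 5))*5)*28 = ((2*5*6)*5)*28 = (60*5)*28 = 300*28 = 8400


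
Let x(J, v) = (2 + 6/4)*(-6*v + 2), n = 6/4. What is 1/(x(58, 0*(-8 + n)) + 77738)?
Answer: 1/77745 ≈ 1.2863e-5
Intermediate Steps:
n = 3/2 (n = 6*(1/4) = 3/2 ≈ 1.5000)
x(J, v) = 7 - 21*v (x(J, v) = (2 + 6*(1/4))*(2 - 6*v) = (2 + 3/2)*(2 - 6*v) = 7*(2 - 6*v)/2 = 7 - 21*v)
1/(x(58, 0*(-8 + n)) + 77738) = 1/((7 - 0*(-8 + 3/2)) + 77738) = 1/((7 - 0*(-13)/2) + 77738) = 1/((7 - 21*0) + 77738) = 1/((7 + 0) + 77738) = 1/(7 + 77738) = 1/77745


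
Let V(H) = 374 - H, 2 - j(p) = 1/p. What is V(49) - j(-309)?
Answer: 99806/309 ≈ 323.00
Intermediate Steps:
j(p) = 2 - 1/p
V(49) - j(-309) = (374 - 1*49) - (2 - 1/(-309)) = (374 - 49) - (2 - 1*(-1/309)) = 325 - (2 + 1/309) = 325 - 1*619/309 = 325 - 619/309 = 99806/309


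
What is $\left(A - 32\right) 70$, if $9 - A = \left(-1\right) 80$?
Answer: $3990$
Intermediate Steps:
$A = 89$ ($A = 9 - \left(-1\right) 80 = 9 - -80 = 9 + 80 = 89$)
$\left(A - 32\right) 70 = \left(89 - 32\right) 70 = 57 \cdot 70 = 3990$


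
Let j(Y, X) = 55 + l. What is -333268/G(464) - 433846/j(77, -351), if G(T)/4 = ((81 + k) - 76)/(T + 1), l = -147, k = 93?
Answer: -440223044/1127 ≈ -3.9062e+5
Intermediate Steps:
j(Y, X) = -92 (j(Y, X) = 55 - 147 = -92)
G(T) = 392/(1 + T) (G(T) = 4*(((81 + 93) - 76)/(T + 1)) = 4*((174 - 76)/(1 + T)) = 4*(98/(1 + T)) = 392/(1 + T))
-333268/G(464) - 433846/j(77, -351) = -333268/(392/(1 + 464)) - 433846/(-92) = -333268/(392/465) - 433846*(-1/92) = -333268/(392*(1/465)) + 216923/46 = -333268/392/465 + 216923/46 = -333268*465/392 + 216923/46 = -38742405/98 + 216923/46 = -440223044/1127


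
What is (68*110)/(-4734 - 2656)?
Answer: -748/739 ≈ -1.0122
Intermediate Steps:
(68*110)/(-4734 - 2656) = 7480/(-7390) = 7480*(-1/7390) = -748/739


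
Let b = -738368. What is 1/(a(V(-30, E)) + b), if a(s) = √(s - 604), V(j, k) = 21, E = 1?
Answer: -738368/545187304007 - I*√583/545187304007 ≈ -1.3543e-6 - 4.4288e-11*I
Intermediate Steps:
a(s) = √(-604 + s)
1/(a(V(-30, E)) + b) = 1/(√(-604 + 21) - 738368) = 1/(√(-583) - 738368) = 1/(I*√583 - 738368) = 1/(-738368 + I*√583)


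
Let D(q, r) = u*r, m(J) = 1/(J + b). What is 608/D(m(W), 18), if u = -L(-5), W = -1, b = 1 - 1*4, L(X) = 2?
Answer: -152/9 ≈ -16.889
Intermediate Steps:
b = -3 (b = 1 - 4 = -3)
m(J) = 1/(-3 + J) (m(J) = 1/(J - 3) = 1/(-3 + J))
u = -2 (u = -1*2 = -2)
D(q, r) = -2*r
608/D(m(W), 18) = 608/((-2*18)) = 608/(-36) = 608*(-1/36) = -152/9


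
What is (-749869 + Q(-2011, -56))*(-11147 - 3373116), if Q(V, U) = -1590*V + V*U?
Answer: -8664515350331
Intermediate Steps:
Q(V, U) = -1590*V + U*V
(-749869 + Q(-2011, -56))*(-11147 - 3373116) = (-749869 - 2011*(-1590 - 56))*(-11147 - 3373116) = (-749869 - 2011*(-1646))*(-3384263) = (-749869 + 3310106)*(-3384263) = 2560237*(-3384263) = -8664515350331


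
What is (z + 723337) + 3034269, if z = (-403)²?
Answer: 3920015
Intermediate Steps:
z = 162409
(z + 723337) + 3034269 = (162409 + 723337) + 3034269 = 885746 + 3034269 = 3920015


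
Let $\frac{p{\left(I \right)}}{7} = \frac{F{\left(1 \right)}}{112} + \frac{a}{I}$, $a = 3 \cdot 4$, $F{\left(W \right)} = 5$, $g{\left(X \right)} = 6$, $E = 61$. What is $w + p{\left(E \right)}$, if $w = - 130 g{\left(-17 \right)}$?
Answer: $- \frac{759631}{976} \approx -778.31$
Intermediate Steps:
$a = 12$
$w = -780$ ($w = \left(-130\right) 6 = -780$)
$p{\left(I \right)} = \frac{5}{16} + \frac{84}{I}$ ($p{\left(I \right)} = 7 \left(\frac{5}{112} + \frac{12}{I}\right) = \frac{5}{16} + \frac{84}{I}$)
$w + p{\left(E \right)} = -780 + \left(\frac{5}{16} + \frac{84}{61}\right) = -780 + \frac{1649}{976} = - \frac{759631}{976}$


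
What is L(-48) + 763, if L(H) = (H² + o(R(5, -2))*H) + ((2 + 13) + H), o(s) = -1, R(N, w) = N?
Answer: 3082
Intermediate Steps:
L(H) = 15 + H² (L(H) = (H² - H) + ((2 + 13) + H) = (H² - H) + (15 + H) = 15 + H²)
L(-48) + 763 = (15 + (-48)²) + 763 = (15 + 2304) + 763 = 2319 + 763 = 3082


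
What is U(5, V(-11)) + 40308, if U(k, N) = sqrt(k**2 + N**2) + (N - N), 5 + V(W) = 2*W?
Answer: 40308 + sqrt(754) ≈ 40335.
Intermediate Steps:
V(W) = -5 + 2*W
U(k, N) = sqrt(N**2 + k**2) (U(k, N) = sqrt(N**2 + k**2) + 0 = sqrt(N**2 + k**2))
U(5, V(-11)) + 40308 = sqrt((-5 + 2*(-11))**2 + 5**2) + 40308 = sqrt((-5 - 22)**2 + 25) + 40308 = sqrt((-27)**2 + 25) + 40308 = sqrt(729 + 25) + 40308 = sqrt(754) + 40308 = 40308 + sqrt(754)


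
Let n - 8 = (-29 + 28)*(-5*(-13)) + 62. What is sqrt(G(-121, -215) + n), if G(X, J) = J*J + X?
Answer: 7*sqrt(941) ≈ 214.73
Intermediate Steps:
n = 5 (n = 8 + ((-29 + 28)*(-5*(-13)) + 62) = 8 + (-1*65 + 62) = 8 + (-65 + 62) = 8 - 3 = 5)
G(X, J) = X + J**2 (G(X, J) = J**2 + X = X + J**2)
sqrt(G(-121, -215) + n) = sqrt((-121 + (-215)**2) + 5) = sqrt((-121 + 46225) + 5) = sqrt(46104 + 5) = sqrt(46109) = 7*sqrt(941)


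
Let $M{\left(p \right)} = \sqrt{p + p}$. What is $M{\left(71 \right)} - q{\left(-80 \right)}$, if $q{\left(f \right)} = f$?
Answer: $80 + \sqrt{142} \approx 91.916$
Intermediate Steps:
$M{\left(p \right)} = \sqrt{2} \sqrt{p}$ ($M{\left(p \right)} = \sqrt{2 p} = \sqrt{2} \sqrt{p}$)
$M{\left(71 \right)} - q{\left(-80 \right)} = \sqrt{2} \sqrt{71} - -80 = \sqrt{142} + 80 = 80 + \sqrt{142}$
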